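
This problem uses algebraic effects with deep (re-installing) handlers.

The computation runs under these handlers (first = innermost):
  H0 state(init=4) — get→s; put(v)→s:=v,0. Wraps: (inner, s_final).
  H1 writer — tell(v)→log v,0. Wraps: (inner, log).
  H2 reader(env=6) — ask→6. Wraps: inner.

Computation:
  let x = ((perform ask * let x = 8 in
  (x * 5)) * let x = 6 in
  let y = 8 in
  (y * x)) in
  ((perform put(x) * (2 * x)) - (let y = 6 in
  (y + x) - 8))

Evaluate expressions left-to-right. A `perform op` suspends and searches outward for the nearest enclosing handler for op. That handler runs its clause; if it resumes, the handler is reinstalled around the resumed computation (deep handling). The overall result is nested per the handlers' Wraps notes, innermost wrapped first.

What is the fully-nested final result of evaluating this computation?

Answer: ((-11518, 11520), ())

Step-by-step:
ask @ H2 ⇒ 6
put(11520) @ H0 ⇒ s:=11520
H0 returns (-11518, 11520)
H1 returns ((-11518, 11520), ())
H2 returns ((-11518, 11520), ())
= ((-11518, 11520), ())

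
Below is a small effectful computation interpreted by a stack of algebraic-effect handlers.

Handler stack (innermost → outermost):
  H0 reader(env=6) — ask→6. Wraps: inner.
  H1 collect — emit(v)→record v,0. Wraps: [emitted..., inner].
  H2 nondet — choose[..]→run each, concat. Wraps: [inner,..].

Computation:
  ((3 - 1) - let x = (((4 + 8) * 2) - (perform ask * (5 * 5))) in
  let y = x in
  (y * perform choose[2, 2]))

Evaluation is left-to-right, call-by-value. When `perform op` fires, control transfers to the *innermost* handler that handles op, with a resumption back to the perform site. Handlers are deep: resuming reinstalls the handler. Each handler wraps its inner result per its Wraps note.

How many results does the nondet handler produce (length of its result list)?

Evaluation trace:
ask @ H0 ⇒ 6
choose[2, 2] @ H2
  branch[0] choose=2:
    H0 returns 254
    H1 returns [254]
    H2 returns [[254]]
  branch[1] choose=2:
    H0 returns 254
    H1 returns [254]
    H2 returns [[254]]
= [[254], [254]]

Answer: 2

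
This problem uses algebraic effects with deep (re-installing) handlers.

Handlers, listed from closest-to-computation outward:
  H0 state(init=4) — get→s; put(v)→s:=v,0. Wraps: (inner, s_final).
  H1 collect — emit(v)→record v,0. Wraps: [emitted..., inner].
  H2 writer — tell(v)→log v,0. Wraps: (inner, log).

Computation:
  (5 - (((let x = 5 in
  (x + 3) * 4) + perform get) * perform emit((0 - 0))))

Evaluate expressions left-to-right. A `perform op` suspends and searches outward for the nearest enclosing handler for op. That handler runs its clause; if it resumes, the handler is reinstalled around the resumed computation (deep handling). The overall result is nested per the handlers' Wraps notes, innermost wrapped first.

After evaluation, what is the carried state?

Working:
get @ H0 ⇒ 4
emit(0) @ H1 ⇒ out+=0
H0 returns (5, 4)
H1 returns [0, (5, 4)]
H2 returns ([0, (5, 4)], ())
= ([0, (5, 4)], ())

Answer: 4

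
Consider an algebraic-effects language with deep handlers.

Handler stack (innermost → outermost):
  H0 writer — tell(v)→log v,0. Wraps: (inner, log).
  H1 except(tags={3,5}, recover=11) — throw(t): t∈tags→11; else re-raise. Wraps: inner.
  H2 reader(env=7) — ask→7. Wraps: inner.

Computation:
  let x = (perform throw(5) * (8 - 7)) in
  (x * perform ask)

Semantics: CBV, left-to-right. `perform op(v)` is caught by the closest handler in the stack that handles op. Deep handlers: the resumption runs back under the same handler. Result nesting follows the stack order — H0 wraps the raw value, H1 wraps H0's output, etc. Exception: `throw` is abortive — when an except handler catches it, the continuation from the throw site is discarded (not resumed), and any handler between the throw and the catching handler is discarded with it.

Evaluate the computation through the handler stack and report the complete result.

Evaluation trace:
throw(5) @ H1 caught ⇒ 11
H2 returns 11
= 11

Answer: 11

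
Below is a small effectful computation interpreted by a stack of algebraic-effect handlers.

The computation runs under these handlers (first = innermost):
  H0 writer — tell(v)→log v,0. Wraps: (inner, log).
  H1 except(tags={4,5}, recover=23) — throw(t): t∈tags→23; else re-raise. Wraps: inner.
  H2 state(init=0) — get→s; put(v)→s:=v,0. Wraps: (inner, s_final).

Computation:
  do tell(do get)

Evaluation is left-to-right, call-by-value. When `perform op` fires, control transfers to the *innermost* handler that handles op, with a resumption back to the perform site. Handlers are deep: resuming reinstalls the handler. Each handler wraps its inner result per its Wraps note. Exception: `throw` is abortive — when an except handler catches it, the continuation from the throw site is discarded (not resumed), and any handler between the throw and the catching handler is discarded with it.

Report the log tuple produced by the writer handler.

Answer: (0)

Evaluation trace:
get @ H2 ⇒ 0
tell(0) @ H0 ⇒ log+=0
H0 returns (0, (0))
H1 returns (0, (0))
H2 returns ((0, (0)), 0)
= ((0, (0)), 0)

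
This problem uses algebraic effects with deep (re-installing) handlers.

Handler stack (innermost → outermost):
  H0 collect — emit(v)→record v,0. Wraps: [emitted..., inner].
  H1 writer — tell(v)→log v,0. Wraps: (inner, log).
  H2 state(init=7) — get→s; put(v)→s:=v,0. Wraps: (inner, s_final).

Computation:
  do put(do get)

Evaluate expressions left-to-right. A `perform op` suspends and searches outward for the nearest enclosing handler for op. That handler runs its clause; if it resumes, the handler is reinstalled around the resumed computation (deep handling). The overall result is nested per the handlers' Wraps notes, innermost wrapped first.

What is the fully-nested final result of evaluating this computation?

Answer: (([0], ()), 7)

Working:
get @ H2 ⇒ 7
put(7) @ H2 ⇒ s:=7
H0 returns [0]
H1 returns ([0], ())
H2 returns (([0], ()), 7)
= (([0], ()), 7)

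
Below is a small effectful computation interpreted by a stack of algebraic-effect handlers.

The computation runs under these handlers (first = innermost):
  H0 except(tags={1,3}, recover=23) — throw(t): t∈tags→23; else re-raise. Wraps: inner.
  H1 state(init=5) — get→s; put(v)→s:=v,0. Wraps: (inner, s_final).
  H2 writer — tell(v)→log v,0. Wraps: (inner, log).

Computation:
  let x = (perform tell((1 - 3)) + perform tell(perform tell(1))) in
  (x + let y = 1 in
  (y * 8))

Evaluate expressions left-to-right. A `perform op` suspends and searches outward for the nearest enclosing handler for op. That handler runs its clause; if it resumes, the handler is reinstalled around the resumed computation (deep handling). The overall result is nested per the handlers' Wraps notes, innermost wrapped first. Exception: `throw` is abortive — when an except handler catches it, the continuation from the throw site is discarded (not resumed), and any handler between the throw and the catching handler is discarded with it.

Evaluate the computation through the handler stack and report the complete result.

Answer: ((8, 5), (-2, 1, 0))

Step-by-step:
tell(-2) @ H2 ⇒ log+=-2
tell(1) @ H2 ⇒ log+=1
tell(0) @ H2 ⇒ log+=0
H0 returns 8
H1 returns (8, 5)
H2 returns ((8, 5), (-2, 1, 0))
= ((8, 5), (-2, 1, 0))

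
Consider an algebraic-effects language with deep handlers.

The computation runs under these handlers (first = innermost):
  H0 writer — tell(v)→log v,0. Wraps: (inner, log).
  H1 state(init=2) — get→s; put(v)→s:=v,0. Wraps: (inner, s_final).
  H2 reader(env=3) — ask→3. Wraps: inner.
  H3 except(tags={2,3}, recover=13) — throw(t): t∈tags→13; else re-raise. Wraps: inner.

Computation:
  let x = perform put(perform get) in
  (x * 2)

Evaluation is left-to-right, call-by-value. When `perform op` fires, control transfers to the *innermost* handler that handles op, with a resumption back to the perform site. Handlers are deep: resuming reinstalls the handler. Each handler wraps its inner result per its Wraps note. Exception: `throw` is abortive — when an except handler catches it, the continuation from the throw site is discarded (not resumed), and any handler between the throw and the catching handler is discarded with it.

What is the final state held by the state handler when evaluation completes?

Answer: 2

Evaluation trace:
get @ H1 ⇒ 2
put(2) @ H1 ⇒ s:=2
H0 returns (0, ())
H1 returns ((0, ()), 2)
H2 returns ((0, ()), 2)
H3 returns ((0, ()), 2)
= ((0, ()), 2)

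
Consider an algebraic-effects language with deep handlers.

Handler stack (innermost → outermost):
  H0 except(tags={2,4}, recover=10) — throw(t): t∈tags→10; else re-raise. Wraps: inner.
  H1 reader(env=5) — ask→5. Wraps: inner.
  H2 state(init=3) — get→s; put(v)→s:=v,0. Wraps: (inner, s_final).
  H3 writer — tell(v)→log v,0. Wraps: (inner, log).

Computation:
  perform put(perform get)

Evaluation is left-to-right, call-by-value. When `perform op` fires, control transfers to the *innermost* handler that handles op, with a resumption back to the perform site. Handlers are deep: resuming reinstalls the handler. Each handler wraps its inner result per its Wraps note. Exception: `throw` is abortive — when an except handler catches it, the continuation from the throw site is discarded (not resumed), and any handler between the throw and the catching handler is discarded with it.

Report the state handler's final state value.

Answer: 3

Evaluation trace:
get @ H2 ⇒ 3
put(3) @ H2 ⇒ s:=3
H0 returns 0
H1 returns 0
H2 returns (0, 3)
H3 returns ((0, 3), ())
= ((0, 3), ())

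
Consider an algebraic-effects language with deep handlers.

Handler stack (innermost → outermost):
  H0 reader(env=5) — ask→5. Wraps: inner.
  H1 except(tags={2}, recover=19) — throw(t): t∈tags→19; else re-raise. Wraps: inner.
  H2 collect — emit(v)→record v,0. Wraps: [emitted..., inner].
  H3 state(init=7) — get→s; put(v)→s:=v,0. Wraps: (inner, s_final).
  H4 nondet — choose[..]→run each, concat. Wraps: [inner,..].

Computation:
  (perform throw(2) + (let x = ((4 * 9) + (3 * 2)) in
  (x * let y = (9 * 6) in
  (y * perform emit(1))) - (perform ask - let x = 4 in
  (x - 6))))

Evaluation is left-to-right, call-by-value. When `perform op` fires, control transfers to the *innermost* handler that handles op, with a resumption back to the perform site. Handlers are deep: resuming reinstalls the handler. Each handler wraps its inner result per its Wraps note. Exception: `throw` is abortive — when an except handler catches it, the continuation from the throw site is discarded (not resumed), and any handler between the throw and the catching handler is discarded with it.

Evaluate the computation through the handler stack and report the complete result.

Answer: [([19], 7)]

Step-by-step:
throw(2) @ H1 caught ⇒ 19
H2 returns [19]
H3 returns ([19], 7)
H4 returns [([19], 7)]
= [([19], 7)]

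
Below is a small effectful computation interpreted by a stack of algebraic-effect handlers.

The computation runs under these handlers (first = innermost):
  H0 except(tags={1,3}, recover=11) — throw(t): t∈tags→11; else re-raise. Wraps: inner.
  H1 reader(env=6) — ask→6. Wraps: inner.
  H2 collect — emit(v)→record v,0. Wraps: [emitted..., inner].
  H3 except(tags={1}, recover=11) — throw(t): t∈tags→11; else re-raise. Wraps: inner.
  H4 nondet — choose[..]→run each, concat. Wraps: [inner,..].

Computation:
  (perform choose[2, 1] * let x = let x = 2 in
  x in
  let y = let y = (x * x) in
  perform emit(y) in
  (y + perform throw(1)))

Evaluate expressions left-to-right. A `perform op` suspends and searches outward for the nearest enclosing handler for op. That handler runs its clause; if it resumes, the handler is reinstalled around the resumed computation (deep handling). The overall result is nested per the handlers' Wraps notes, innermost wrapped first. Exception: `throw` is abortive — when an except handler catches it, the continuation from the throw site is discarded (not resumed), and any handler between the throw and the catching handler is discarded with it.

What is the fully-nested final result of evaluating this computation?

Answer: [[4, 11], [4, 11]]

Evaluation trace:
choose[2, 1] @ H4
  branch[0] choose=2:
    emit(4) @ H2 ⇒ out+=4
    throw(1) @ H0 caught ⇒ 11
    H1 returns 11
    H2 returns [4, 11]
    H3 returns [4, 11]
    H4 returns [[4, 11]]
  branch[1] choose=1:
    emit(4) @ H2 ⇒ out+=4
    throw(1) @ H0 caught ⇒ 11
    H1 returns 11
    H2 returns [4, 11]
    H3 returns [4, 11]
    H4 returns [[4, 11]]
= [[4, 11], [4, 11]]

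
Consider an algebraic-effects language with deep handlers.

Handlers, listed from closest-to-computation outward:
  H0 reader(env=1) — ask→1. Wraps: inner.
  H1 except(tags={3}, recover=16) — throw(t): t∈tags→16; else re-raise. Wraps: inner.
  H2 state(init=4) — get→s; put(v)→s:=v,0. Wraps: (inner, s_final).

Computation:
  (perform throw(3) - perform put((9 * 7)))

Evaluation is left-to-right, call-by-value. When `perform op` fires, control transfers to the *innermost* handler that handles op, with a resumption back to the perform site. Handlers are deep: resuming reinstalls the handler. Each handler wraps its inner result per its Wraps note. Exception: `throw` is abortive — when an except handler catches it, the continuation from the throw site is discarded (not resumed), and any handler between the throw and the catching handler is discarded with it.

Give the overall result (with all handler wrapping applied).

Evaluation trace:
throw(3) @ H1 caught ⇒ 16
H2 returns (16, 4)
= (16, 4)

Answer: (16, 4)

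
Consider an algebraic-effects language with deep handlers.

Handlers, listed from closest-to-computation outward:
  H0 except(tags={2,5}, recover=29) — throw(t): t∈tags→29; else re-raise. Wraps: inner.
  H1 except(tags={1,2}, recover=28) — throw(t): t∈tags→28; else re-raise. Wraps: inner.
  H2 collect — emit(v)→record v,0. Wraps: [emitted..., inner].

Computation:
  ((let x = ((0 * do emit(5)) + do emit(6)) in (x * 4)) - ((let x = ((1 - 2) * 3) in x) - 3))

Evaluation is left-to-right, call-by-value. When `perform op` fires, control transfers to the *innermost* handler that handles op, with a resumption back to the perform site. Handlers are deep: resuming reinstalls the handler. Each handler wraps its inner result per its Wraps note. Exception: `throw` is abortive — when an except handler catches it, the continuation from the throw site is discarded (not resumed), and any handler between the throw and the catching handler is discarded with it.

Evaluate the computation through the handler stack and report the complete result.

Answer: [5, 6, 6]

Step-by-step:
emit(5) @ H2 ⇒ out+=5
emit(6) @ H2 ⇒ out+=6
H0 returns 6
H1 returns 6
H2 returns [5, 6, 6]
= [5, 6, 6]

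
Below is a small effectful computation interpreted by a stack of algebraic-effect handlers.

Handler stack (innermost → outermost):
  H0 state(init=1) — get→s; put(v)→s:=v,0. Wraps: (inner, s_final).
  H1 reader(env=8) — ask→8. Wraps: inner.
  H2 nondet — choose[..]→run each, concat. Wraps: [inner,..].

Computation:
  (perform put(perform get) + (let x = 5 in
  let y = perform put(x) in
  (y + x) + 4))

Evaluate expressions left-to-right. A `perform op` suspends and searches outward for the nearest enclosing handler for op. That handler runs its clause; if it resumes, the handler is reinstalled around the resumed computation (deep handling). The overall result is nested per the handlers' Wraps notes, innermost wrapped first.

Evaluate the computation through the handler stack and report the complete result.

Answer: [(9, 5)]

Evaluation trace:
get @ H0 ⇒ 1
put(1) @ H0 ⇒ s:=1
put(5) @ H0 ⇒ s:=5
H0 returns (9, 5)
H1 returns (9, 5)
H2 returns [(9, 5)]
= [(9, 5)]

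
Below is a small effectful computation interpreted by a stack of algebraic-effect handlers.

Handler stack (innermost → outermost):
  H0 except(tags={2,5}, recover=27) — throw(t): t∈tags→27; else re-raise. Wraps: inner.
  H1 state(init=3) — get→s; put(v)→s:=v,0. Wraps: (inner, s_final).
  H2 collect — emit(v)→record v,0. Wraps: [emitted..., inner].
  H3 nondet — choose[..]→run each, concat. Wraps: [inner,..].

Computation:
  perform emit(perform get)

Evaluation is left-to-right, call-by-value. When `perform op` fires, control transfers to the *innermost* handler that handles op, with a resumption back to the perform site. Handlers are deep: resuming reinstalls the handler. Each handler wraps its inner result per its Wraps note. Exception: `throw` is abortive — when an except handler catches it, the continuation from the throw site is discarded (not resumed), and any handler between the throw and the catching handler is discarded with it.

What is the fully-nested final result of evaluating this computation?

Working:
get @ H1 ⇒ 3
emit(3) @ H2 ⇒ out+=3
H0 returns 0
H1 returns (0, 3)
H2 returns [3, (0, 3)]
H3 returns [[3, (0, 3)]]
= [[3, (0, 3)]]

Answer: [[3, (0, 3)]]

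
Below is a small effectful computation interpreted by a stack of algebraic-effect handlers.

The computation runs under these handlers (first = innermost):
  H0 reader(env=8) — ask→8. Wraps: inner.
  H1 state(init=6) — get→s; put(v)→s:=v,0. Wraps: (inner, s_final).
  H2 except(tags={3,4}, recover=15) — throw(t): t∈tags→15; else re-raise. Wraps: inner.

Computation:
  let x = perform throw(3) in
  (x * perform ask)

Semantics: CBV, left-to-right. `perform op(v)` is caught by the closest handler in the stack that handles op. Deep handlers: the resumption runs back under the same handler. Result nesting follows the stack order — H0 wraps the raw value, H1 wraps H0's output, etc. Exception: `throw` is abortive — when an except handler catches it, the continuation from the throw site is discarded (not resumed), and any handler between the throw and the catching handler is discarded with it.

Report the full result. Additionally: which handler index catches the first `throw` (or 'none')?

Step-by-step:
throw(3) @ H2 caught ⇒ 15
= 15

Answer: 15 ; first throw caught by: H2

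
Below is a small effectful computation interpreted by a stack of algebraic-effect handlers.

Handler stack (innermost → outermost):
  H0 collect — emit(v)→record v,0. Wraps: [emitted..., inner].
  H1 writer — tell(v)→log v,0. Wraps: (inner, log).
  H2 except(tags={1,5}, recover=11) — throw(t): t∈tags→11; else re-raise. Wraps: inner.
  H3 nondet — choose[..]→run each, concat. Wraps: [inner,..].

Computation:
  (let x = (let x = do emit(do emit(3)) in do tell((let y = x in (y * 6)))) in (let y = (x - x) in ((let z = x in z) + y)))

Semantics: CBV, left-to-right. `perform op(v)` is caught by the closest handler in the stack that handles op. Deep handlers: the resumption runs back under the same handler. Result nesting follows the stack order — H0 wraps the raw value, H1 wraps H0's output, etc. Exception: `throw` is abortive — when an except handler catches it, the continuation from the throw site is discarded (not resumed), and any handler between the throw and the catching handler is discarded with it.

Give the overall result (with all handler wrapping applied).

Answer: [([3, 0, 0], (0))]

Working:
emit(3) @ H0 ⇒ out+=3
emit(0) @ H0 ⇒ out+=0
tell(0) @ H1 ⇒ log+=0
H0 returns [3, 0, 0]
H1 returns ([3, 0, 0], (0))
H2 returns ([3, 0, 0], (0))
H3 returns [([3, 0, 0], (0))]
= [([3, 0, 0], (0))]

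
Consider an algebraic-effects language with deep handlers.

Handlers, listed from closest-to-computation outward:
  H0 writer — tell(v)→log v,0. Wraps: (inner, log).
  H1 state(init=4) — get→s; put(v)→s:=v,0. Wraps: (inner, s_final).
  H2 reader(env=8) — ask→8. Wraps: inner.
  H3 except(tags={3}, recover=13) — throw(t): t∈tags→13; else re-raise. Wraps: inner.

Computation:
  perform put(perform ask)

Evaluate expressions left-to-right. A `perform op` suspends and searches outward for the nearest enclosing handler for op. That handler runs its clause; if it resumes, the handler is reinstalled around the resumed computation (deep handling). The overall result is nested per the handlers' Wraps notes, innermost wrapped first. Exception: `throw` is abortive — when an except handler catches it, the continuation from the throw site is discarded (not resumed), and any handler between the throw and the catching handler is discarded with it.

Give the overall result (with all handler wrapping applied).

Answer: ((0, ()), 8)

Evaluation trace:
ask @ H2 ⇒ 8
put(8) @ H1 ⇒ s:=8
H0 returns (0, ())
H1 returns ((0, ()), 8)
H2 returns ((0, ()), 8)
H3 returns ((0, ()), 8)
= ((0, ()), 8)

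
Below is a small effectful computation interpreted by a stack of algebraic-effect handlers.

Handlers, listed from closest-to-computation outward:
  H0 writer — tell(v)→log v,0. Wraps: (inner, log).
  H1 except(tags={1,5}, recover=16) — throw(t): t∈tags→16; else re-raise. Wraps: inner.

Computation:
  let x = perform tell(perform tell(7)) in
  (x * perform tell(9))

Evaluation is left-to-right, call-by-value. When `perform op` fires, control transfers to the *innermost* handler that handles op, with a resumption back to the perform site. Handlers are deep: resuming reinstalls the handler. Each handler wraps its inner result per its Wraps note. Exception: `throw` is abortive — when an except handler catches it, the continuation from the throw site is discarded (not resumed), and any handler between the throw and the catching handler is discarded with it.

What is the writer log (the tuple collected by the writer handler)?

Working:
tell(7) @ H0 ⇒ log+=7
tell(0) @ H0 ⇒ log+=0
tell(9) @ H0 ⇒ log+=9
H0 returns (0, (7, 0, 9))
H1 returns (0, (7, 0, 9))
= (0, (7, 0, 9))

Answer: (7, 0, 9)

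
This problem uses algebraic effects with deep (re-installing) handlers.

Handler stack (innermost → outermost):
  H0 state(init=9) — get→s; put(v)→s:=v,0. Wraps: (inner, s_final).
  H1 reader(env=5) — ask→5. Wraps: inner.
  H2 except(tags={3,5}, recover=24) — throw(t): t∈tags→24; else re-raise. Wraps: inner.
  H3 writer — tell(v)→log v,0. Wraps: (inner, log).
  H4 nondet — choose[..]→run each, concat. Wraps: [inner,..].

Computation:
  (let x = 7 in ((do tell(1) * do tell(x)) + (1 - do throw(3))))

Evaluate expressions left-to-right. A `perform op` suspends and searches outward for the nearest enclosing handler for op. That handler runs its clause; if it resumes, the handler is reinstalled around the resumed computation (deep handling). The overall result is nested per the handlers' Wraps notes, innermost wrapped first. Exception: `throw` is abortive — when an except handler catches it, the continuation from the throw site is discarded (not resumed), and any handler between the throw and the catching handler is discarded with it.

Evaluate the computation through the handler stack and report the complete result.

Evaluation trace:
tell(1) @ H3 ⇒ log+=1
tell(7) @ H3 ⇒ log+=7
throw(3) @ H2 caught ⇒ 24
H3 returns (24, (1, 7))
H4 returns [(24, (1, 7))]
= [(24, (1, 7))]

Answer: [(24, (1, 7))]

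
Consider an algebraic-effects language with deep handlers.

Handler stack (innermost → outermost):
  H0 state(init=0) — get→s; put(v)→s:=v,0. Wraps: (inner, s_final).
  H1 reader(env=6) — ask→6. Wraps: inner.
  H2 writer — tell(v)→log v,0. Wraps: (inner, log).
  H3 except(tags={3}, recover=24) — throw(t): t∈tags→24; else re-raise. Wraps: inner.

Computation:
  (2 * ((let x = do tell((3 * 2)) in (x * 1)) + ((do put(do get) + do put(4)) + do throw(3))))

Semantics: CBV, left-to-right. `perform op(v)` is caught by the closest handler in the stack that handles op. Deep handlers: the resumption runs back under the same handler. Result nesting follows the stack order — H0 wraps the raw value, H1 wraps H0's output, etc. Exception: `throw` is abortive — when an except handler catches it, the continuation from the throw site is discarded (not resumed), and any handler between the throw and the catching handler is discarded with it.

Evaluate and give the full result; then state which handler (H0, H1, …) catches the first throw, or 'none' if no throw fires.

Answer: 24 ; first throw caught by: H3

Working:
tell(6) @ H2 ⇒ log+=6
get @ H0 ⇒ 0
put(0) @ H0 ⇒ s:=0
put(4) @ H0 ⇒ s:=4
throw(3) @ H3 caught ⇒ 24
= 24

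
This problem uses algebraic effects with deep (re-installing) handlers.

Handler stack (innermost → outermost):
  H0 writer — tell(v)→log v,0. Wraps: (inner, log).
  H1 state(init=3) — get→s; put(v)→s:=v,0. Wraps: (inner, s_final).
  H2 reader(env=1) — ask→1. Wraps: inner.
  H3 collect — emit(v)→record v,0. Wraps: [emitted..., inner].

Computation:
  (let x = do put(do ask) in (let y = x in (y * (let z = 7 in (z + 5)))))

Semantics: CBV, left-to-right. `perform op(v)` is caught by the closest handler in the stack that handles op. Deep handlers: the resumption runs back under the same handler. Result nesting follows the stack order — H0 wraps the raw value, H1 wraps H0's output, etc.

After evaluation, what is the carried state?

Working:
ask @ H2 ⇒ 1
put(1) @ H1 ⇒ s:=1
H0 returns (0, ())
H1 returns ((0, ()), 1)
H2 returns ((0, ()), 1)
H3 returns [((0, ()), 1)]
= [((0, ()), 1)]

Answer: 1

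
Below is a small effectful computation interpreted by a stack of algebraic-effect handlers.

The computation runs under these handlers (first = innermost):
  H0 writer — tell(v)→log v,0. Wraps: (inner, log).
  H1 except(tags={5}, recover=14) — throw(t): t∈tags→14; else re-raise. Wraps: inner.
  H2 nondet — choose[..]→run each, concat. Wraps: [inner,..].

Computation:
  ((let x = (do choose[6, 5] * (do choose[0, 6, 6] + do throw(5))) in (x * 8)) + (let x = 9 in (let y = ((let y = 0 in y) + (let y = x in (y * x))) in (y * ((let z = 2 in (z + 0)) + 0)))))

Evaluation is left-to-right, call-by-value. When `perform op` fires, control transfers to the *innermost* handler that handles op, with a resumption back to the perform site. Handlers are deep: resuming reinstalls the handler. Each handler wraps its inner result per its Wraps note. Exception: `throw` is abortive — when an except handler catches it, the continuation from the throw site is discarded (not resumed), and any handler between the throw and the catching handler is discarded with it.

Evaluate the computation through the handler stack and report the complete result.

Answer: [14, 14, 14, 14, 14, 14]

Working:
choose[6, 5] @ H2
  branch[0] choose=6:
    choose[0, 6, 6] @ H2
      branch[0] choose=0:
        throw(5) @ H1 caught ⇒ 14
        H2 returns [14]
      branch[1] choose=6:
        throw(5) @ H1 caught ⇒ 14
        H2 returns [14]
      branch[2] choose=6:
        throw(5) @ H1 caught ⇒ 14
        H2 returns [14]
  branch[1] choose=5:
    choose[0, 6, 6] @ H2
      branch[0] choose=0:
        throw(5) @ H1 caught ⇒ 14
        H2 returns [14]
      branch[1] choose=6:
        throw(5) @ H1 caught ⇒ 14
        H2 returns [14]
      branch[2] choose=6:
        throw(5) @ H1 caught ⇒ 14
        H2 returns [14]
= [14, 14, 14, 14, 14, 14]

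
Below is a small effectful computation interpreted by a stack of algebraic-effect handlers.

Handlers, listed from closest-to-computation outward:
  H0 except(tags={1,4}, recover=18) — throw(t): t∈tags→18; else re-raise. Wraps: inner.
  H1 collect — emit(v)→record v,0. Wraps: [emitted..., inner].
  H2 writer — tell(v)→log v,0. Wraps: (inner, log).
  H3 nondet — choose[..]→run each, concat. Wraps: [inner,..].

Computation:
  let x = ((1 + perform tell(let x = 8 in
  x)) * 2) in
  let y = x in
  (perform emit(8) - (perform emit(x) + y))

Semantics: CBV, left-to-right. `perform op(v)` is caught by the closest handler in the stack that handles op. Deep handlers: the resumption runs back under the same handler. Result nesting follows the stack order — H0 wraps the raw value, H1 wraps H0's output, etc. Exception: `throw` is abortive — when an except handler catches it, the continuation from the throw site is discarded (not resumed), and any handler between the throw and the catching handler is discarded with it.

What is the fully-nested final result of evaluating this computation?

Answer: [([8, 2, -2], (8))]

Step-by-step:
tell(8) @ H2 ⇒ log+=8
emit(8) @ H1 ⇒ out+=8
emit(2) @ H1 ⇒ out+=2
H0 returns -2
H1 returns [8, 2, -2]
H2 returns ([8, 2, -2], (8))
H3 returns [([8, 2, -2], (8))]
= [([8, 2, -2], (8))]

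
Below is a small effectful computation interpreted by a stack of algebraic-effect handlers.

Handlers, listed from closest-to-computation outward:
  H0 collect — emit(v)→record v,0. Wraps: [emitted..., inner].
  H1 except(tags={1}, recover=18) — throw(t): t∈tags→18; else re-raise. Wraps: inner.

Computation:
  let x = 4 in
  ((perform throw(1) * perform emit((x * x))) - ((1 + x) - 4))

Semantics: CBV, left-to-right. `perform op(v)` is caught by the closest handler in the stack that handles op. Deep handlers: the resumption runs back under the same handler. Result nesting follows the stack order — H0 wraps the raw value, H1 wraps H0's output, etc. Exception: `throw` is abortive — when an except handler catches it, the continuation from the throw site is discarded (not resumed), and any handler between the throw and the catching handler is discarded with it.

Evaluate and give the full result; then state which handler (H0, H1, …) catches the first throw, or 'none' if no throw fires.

Step-by-step:
throw(1) @ H1 caught ⇒ 18
= 18

Answer: 18 ; first throw caught by: H1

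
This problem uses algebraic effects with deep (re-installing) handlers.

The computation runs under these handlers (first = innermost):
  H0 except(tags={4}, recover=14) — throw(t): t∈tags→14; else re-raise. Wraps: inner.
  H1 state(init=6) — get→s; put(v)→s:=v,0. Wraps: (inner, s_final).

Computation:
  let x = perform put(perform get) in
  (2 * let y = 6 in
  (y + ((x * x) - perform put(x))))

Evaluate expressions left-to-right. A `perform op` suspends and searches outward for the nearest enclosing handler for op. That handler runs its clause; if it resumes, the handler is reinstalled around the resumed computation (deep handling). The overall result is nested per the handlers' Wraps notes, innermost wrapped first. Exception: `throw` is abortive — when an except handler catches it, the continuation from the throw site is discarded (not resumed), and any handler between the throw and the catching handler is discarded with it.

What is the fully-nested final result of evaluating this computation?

Answer: (12, 0)

Evaluation trace:
get @ H1 ⇒ 6
put(6) @ H1 ⇒ s:=6
put(0) @ H1 ⇒ s:=0
H0 returns 12
H1 returns (12, 0)
= (12, 0)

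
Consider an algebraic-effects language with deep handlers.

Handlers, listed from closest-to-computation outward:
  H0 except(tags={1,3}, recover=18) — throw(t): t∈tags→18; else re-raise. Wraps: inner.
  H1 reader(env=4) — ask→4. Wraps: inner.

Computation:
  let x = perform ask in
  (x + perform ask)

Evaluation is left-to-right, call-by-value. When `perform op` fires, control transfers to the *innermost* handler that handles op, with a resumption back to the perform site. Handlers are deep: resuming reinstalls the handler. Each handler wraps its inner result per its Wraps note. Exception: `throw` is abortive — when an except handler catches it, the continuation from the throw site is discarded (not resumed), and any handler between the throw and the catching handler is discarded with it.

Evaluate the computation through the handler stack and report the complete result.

Answer: 8

Working:
ask @ H1 ⇒ 4
ask @ H1 ⇒ 4
H0 returns 8
H1 returns 8
= 8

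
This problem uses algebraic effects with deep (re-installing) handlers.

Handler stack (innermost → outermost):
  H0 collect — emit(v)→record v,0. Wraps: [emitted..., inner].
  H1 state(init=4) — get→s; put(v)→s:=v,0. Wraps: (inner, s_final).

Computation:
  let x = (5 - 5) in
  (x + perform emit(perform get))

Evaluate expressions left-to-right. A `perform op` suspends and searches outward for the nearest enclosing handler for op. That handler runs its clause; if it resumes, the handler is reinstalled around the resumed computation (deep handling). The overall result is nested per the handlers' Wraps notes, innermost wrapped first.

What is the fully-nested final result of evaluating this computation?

Working:
get @ H1 ⇒ 4
emit(4) @ H0 ⇒ out+=4
H0 returns [4, 0]
H1 returns ([4, 0], 4)
= ([4, 0], 4)

Answer: ([4, 0], 4)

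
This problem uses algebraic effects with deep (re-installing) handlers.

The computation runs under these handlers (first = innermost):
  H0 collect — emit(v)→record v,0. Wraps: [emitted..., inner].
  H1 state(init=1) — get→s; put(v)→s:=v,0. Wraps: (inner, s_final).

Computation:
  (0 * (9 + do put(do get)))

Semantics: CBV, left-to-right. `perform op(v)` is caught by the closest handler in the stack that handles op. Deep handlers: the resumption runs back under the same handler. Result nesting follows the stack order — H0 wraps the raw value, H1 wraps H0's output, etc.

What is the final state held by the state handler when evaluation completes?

Answer: 1

Step-by-step:
get @ H1 ⇒ 1
put(1) @ H1 ⇒ s:=1
H0 returns [0]
H1 returns ([0], 1)
= ([0], 1)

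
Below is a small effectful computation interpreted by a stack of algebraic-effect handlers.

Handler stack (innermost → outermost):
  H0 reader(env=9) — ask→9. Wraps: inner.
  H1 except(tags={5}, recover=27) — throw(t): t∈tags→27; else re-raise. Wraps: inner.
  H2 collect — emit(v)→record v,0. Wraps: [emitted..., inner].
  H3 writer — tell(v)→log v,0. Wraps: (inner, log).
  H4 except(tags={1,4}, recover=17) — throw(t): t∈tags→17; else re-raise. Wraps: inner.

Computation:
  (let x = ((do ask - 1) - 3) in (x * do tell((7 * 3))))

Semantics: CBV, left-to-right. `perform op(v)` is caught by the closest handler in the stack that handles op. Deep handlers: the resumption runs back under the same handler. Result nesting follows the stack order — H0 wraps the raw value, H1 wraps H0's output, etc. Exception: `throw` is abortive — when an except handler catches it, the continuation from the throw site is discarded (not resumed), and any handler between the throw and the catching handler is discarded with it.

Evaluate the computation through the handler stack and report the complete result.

Answer: ([0], (21))

Step-by-step:
ask @ H0 ⇒ 9
tell(21) @ H3 ⇒ log+=21
H0 returns 0
H1 returns 0
H2 returns [0]
H3 returns ([0], (21))
H4 returns ([0], (21))
= ([0], (21))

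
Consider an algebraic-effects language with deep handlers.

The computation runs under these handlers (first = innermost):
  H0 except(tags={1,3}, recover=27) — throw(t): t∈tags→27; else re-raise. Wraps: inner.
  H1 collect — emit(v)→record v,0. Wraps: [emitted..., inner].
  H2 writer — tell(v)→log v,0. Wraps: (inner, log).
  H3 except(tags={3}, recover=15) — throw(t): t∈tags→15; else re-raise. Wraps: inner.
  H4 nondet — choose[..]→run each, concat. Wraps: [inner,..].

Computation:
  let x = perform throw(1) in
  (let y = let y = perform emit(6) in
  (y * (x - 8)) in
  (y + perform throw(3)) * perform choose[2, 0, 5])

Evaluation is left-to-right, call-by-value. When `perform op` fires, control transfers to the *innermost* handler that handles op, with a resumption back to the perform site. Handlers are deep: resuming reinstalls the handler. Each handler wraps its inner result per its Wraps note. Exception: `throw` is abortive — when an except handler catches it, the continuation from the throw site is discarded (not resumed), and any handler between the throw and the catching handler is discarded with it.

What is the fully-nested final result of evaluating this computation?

Answer: [([27], ())]

Evaluation trace:
throw(1) @ H0 caught ⇒ 27
H1 returns [27]
H2 returns ([27], ())
H3 returns ([27], ())
H4 returns [([27], ())]
= [([27], ())]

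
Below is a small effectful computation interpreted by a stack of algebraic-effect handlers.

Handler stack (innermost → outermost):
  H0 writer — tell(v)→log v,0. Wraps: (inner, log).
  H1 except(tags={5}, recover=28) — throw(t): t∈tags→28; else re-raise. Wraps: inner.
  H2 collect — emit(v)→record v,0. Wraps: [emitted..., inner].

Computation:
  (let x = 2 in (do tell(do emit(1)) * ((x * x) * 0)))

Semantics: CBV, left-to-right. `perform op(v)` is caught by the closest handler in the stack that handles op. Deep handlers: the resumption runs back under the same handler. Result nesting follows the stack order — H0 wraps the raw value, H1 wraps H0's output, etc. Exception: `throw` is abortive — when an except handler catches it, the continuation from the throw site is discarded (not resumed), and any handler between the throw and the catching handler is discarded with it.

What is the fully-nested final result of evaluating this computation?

Answer: [1, (0, (0))]

Step-by-step:
emit(1) @ H2 ⇒ out+=1
tell(0) @ H0 ⇒ log+=0
H0 returns (0, (0))
H1 returns (0, (0))
H2 returns [1, (0, (0))]
= [1, (0, (0))]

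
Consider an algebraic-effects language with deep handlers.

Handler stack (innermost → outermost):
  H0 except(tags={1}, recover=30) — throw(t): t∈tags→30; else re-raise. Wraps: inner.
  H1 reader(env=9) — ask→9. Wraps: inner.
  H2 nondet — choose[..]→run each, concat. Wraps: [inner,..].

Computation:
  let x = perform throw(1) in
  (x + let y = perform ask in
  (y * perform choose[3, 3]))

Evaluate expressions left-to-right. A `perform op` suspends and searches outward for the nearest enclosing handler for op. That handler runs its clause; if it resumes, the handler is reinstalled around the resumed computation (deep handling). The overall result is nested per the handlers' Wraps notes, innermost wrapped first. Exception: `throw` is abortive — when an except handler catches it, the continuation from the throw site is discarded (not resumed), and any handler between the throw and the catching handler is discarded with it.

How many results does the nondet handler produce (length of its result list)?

Evaluation trace:
throw(1) @ H0 caught ⇒ 30
H1 returns 30
H2 returns [30]
= [30]

Answer: 1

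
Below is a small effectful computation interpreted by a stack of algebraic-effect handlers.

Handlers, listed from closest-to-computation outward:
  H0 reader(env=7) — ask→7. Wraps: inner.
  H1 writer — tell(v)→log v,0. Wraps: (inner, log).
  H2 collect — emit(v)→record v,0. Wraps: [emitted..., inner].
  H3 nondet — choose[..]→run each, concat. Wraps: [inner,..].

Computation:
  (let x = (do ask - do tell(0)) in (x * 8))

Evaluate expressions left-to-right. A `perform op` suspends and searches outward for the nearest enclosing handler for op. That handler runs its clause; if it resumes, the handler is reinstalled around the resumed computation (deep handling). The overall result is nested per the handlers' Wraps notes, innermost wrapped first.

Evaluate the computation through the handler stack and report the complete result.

Working:
ask @ H0 ⇒ 7
tell(0) @ H1 ⇒ log+=0
H0 returns 56
H1 returns (56, (0))
H2 returns [(56, (0))]
H3 returns [[(56, (0))]]
= [[(56, (0))]]

Answer: [[(56, (0))]]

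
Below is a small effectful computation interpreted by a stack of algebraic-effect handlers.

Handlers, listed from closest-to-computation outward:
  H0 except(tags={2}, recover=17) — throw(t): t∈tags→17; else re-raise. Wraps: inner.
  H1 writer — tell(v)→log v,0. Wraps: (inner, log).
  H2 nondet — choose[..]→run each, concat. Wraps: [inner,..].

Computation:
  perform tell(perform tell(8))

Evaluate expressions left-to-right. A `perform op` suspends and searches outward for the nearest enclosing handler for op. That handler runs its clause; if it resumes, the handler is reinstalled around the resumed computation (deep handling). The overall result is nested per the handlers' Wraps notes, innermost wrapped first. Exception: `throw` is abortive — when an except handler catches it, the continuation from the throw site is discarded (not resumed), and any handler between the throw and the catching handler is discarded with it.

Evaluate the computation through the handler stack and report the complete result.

Answer: [(0, (8, 0))]

Evaluation trace:
tell(8) @ H1 ⇒ log+=8
tell(0) @ H1 ⇒ log+=0
H0 returns 0
H1 returns (0, (8, 0))
H2 returns [(0, (8, 0))]
= [(0, (8, 0))]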